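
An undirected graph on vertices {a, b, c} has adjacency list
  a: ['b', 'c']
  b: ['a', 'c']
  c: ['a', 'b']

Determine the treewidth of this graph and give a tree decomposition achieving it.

A single bag containing all 3 vertices is trivially a valid decomposition of width 2. For the lower bound, the 3 vertices {a, b, c} are pairwise adjacent, and any tree decomposition puts a clique entirely inside one bag — forcing width ≥ 2. The upper and lower bounds meet at 2, so that is the treewidth.

Treewidth 2.
One such decomposition:
Bags: B1 = {a, b, c}
Tree: (single bag)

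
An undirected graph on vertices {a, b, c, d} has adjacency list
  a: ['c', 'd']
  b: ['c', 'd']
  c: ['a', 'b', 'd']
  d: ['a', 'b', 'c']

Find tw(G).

A width-2 tree decomposition is:
Bags: B1 = {a, c, d}  B2 = {b, c, d}
Tree: B1–B2
The largest bag has 3 vertices, giving width 2; this decomposition certifies tw(G) ≤ 2. On the other hand G contains the 3-clique {a, c, d}. A clique must lie in a single bag of any decomposition, so no decomposition can have width below 2. Combining the bounds, tw(G) = 2.

2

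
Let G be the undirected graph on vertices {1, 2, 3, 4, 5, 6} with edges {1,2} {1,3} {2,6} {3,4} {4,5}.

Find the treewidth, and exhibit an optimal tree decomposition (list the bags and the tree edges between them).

Treewidth 1.
One such decomposition:
Bags: B1 = {4, 5}  B2 = {3, 4}  B3 = {1, 3}  B4 = {1, 2}  B5 = {2, 6}
Tree: B1–B2, B2–B3, B3–B4, B4–B5

The largest bag has 2 vertices, giving width 1; this decomposition certifies tw(G) ≤ 1. G has an edge, so its treewidth is at least 1. The upper and lower bounds meet at 1, so that is the treewidth.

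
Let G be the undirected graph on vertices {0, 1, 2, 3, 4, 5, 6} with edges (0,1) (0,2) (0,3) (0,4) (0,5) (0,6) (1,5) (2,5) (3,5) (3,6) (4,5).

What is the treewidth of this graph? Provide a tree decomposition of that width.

The largest bag has 3 vertices, giving width 2; this decomposition certifies tw(G) ≤ 2. For the lower bound, the 3 vertices {0, 1, 5} are pairwise adjacent, and any tree decomposition puts a clique entirely inside one bag — forcing width ≥ 2. Therefore the treewidth is 2.

Treewidth 2.
One optimal decomposition is:
Bags: B1 = {0, 2, 5}  B2 = {0, 1, 5}  B3 = {0, 3, 5}  B4 = {0, 3, 6}  B5 = {0, 4, 5}
Tree: B1–B2, B1–B3, B3–B4, B2–B5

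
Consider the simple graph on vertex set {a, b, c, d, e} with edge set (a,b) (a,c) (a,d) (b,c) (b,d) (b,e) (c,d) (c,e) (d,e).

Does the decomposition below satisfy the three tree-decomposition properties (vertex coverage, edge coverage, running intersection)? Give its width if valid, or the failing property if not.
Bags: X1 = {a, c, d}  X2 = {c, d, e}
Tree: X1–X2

A tree decomposition must satisfy three properties: every vertex lies in some bag; for every edge, both endpoints lie together in some bag; and for every vertex, the bags containing it form a connected subtree. Here vertex b appears in no bag, so the decomposition is invalid.

No — vertex b appears in no bag.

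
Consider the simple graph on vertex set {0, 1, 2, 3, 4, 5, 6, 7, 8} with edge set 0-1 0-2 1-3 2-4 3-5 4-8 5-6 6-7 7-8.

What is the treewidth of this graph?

2

A width-2 tree decomposition is:
Bags: B1 = {2, 4, 8}  B2 = {0, 2, 8}  B3 = {0, 1, 8}  B4 = {1, 3, 8}  B5 = {3, 5, 8}  B6 = {5, 6, 8}  B7 = {6, 7, 8}
Tree: B1–B2, B2–B3, B3–B4, B4–B5, B5–B6, B6–B7
Each bag holds 3 vertices, so the decomposition has width 2, which upper-bounds the treewidth. For the lower bound, G contains the cycle 8–4–2–0–1–3–5–6–7–8, so G is not a forest; only forests have treewidth ≤ 1, hence tw(G) ≥ 2. Therefore the treewidth is 2.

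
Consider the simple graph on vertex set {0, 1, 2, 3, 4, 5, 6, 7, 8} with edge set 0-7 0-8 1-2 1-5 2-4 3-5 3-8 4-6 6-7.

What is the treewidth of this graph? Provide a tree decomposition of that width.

Treewidth 2.
Bags: B1 = {0, 6, 7}  B2 = {0, 6, 8}  B3 = {3, 6, 8}  B4 = {3, 5, 6}  B5 = {1, 5, 6}  B6 = {1, 2, 6}  B7 = {2, 4, 6}
Tree: B1–B2, B2–B3, B3–B4, B4–B5, B5–B6, B6–B7

The largest bag has 3 vertices, giving width 2; this decomposition certifies tw(G) ≤ 2. The edges 6–7–0–8–3–5–1–2–4–6 form a cycle, so G is not a tree and its treewidth is at least 2. Combining the bounds, tw(G) = 2.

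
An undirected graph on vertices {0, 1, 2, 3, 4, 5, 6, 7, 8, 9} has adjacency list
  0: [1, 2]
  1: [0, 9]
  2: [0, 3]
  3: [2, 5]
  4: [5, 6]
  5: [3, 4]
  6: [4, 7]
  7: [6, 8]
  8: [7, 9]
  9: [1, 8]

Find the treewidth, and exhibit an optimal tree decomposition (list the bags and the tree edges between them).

Treewidth 2.
Bags: B1 = {0, 1, 9}  B2 = {0, 2, 9}  B3 = {2, 3, 9}  B4 = {3, 5, 9}  B5 = {4, 5, 9}  B6 = {4, 6, 9}  B7 = {6, 7, 9}  B8 = {7, 8, 9}
Tree: B1–B2, B2–B3, B3–B4, B4–B5, B5–B6, B6–B7, B7–B8

Each bag holds 3 vertices, so the decomposition has width 2, which upper-bounds the treewidth. For the lower bound, G contains the cycle 9–1–0–2–3–5–4–6–7–8–9, so G is not a forest; only forests have treewidth ≤ 1, hence tw(G) ≥ 2. The upper and lower bounds meet at 2, so that is the treewidth.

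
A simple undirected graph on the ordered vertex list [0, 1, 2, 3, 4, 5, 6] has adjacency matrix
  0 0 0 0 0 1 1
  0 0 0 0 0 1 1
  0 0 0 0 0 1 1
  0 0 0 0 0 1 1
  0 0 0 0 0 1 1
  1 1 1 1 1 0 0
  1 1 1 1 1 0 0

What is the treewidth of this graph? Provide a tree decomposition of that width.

The largest bag has 3 vertices, giving width 2; this decomposition certifies tw(G) ≤ 2. For the lower bound, G contains the cycle 6–2–5–0–6, so G is not a forest; only forests have treewidth ≤ 1, hence tw(G) ≥ 2. Therefore the treewidth is 2.

Treewidth 2.
Bags: B1 = {2, 5, 6}  B2 = {0, 5, 6}  B3 = {1, 5, 6}  B4 = {4, 5, 6}  B5 = {3, 5, 6}
Tree: B1–B2, B2–B3, B3–B4, B4–B5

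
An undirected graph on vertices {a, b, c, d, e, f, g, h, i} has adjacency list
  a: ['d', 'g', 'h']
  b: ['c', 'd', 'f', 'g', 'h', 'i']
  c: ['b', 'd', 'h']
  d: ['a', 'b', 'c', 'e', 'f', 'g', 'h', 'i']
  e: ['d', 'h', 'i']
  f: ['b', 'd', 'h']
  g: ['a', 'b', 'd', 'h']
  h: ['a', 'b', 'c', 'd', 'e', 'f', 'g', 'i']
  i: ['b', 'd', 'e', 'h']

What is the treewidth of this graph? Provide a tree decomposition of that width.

Treewidth 3.
Bags: B1 = {b, d, h, i}  B2 = {b, d, g, h}  B3 = {b, d, f, h}  B4 = {a, d, g, h}  B5 = {d, e, h, i}  B6 = {b, c, d, h}
Tree: B1–B2, B2–B3, B2–B4, B1–B5, B3–B6

Each bag holds 4 vertices, so the decomposition has width 3, which upper-bounds the treewidth. For the lower bound, the 4 vertices {d, e, h, i} are pairwise adjacent, and any tree decomposition puts a clique entirely inside one bag — forcing width ≥ 3. Therefore the treewidth is 3.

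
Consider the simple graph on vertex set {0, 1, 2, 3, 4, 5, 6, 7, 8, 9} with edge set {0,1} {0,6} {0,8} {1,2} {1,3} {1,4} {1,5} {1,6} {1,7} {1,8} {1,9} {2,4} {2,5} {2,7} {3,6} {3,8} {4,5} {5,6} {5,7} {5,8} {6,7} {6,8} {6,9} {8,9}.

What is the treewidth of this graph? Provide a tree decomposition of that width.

Treewidth 3.
Bags: B1 = {0, 1, 6, 8}  B2 = {1, 3, 6, 8}  B3 = {1, 5, 6, 8}  B4 = {1, 5, 6, 7}  B5 = {1, 6, 8, 9}  B6 = {1, 2, 5, 7}  B7 = {1, 2, 4, 5}
Tree: B1–B2, B2–B3, B3–B4, B3–B5, B4–B6, B6–B7

The largest bag has 4 vertices, giving width 3; this decomposition certifies tw(G) ≤ 3. On the other hand G contains the 4-clique {1, 2, 4, 5}. A clique must lie in a single bag of any decomposition, so no decomposition can have width below 3. Combining the bounds, tw(G) = 3.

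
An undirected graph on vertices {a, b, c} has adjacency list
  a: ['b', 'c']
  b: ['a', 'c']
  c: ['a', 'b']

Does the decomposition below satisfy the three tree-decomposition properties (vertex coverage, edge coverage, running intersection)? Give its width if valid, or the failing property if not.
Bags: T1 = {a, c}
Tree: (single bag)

A tree decomposition must satisfy three properties: every vertex lies in some bag; for every edge, both endpoints lie together in some bag; and for every vertex, the bags containing it form a connected subtree. Here vertex b appears in no bag, so the decomposition is invalid.

No — vertex b appears in no bag.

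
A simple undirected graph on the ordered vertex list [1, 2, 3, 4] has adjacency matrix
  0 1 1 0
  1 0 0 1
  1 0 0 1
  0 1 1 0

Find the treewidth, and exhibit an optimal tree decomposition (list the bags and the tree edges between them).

Treewidth 2.
One optimal decomposition is:
Bags: B1 = {1, 3, 4}  B2 = {1, 2, 4}
Tree: B1–B2

The largest bag has 3 vertices, giving width 2; this decomposition certifies tw(G) ≤ 2. The edges 4–3–1–2–4 form a cycle, so G is not a tree and its treewidth is at least 2. Therefore the treewidth is 2.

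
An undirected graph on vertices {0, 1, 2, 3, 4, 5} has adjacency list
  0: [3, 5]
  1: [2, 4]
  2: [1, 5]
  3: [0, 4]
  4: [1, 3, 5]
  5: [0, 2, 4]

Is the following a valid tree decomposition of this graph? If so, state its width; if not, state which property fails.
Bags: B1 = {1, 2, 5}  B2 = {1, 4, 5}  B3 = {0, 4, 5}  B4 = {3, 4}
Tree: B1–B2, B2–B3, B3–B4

No — edge (0,3) lies in no bag.

A tree decomposition must satisfy three properties: every vertex lies in some bag; for every edge, both endpoints lie together in some bag; and for every vertex, the bags containing it form a connected subtree. Here edge (0,3) lies in no bag, so the decomposition is invalid.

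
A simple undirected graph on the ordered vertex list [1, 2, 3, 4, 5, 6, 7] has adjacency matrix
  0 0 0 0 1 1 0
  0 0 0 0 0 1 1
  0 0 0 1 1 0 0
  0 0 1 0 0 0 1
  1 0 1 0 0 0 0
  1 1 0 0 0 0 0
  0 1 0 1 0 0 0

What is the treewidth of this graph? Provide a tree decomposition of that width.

Treewidth 2.
One optimal decomposition is:
Bags: B1 = {2, 4, 7}  B2 = {2, 3, 4}  B3 = {2, 3, 5}  B4 = {1, 2, 5}  B5 = {1, 2, 6}
Tree: B1–B2, B2–B3, B3–B4, B4–B5

Every bag has size at most 3, so the width is 3 − 1 = 2 and tw(G) ≤ 2. For the lower bound, G contains the cycle 2–7–4–3–5–1–6–2, so G is not a forest; only forests have treewidth ≤ 1, hence tw(G) ≥ 2. Combining the bounds, tw(G) = 2.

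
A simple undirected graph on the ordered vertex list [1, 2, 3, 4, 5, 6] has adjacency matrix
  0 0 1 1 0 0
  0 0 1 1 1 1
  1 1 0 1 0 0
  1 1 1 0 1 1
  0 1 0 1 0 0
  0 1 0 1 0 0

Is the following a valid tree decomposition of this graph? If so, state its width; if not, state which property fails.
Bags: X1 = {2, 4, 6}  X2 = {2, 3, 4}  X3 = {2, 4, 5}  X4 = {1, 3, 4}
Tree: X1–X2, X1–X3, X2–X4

Yes; width 2.

Every vertex of G appears in some bag (union = {1, 2, 3, 4, 5, 6}); every edge is covered by a bag; and for each vertex v the set of bags containing v is connected in the bag tree. The decomposition is therefore valid. The largest bag has 3 vertices, so the width is 2.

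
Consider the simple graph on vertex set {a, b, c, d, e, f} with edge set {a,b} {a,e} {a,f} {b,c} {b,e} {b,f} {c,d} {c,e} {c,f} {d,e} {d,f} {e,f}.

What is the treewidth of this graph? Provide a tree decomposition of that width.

The largest bag has 4 vertices, giving width 3; this decomposition certifies tw(G) ≤ 3. Conversely, {c, d, e, f} is a clique of size 4, and the vertices of any clique must share a bag in every tree decomposition; so some bag has ≥ 4 vertices and tw(G) ≥ 3. Therefore the treewidth is 3.

Treewidth 3.
One optimal decomposition is:
Bags: B1 = {c, d, e, f}  B2 = {b, c, e, f}  B3 = {a, b, e, f}
Tree: B1–B2, B2–B3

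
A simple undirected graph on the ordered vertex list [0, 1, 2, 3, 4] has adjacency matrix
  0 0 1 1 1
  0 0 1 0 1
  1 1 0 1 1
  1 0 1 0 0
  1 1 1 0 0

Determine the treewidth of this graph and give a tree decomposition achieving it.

Each bag holds 3 vertices, so the decomposition has width 2, which upper-bounds the treewidth. On the other hand G contains the 3-clique {0, 2, 3}. A clique must lie in a single bag of any decomposition, so no decomposition can have width below 2. Combining the bounds, tw(G) = 2.

Treewidth 2.
One such decomposition:
Bags: B1 = {0, 2, 4}  B2 = {1, 2, 4}  B3 = {0, 2, 3}
Tree: B1–B2, B1–B3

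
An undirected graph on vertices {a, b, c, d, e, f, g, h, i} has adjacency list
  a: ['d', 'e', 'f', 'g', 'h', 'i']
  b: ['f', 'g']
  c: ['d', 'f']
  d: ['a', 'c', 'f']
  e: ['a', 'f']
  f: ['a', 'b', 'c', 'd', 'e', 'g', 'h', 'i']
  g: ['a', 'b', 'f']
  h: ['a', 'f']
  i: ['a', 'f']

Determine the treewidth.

A width-2 tree decomposition is:
Bags: B1 = {a, f, g}  B2 = {b, f, g}  B3 = {a, d, f}  B4 = {a, e, f}  B5 = {c, d, f}  B6 = {a, f, h}  B7 = {a, f, i}
Tree: B1–B2, B1–B3, B1–B4, B3–B5, B4–B6, B1–B7
Each bag holds 3 vertices, so the decomposition has width 2, which upper-bounds the treewidth. For the lower bound, the 3 vertices {c, d, f} are pairwise adjacent, and any tree decomposition puts a clique entirely inside one bag — forcing width ≥ 2. Therefore the treewidth is 2.

2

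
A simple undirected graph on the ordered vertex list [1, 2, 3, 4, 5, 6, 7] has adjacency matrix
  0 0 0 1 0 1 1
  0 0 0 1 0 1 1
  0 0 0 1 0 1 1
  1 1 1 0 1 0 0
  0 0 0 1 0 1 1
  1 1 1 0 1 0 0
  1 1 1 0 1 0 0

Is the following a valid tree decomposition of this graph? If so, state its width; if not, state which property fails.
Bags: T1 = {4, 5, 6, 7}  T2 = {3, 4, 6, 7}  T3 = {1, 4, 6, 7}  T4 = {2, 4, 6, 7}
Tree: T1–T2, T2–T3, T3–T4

Checking the three conditions: (i) the bags cover all of {1, 2, 3, 4, 5, 6, 7}; (ii) for each edge, some bag contains both endpoints; (iii) the bags containing any fixed vertex form a subtree. All hold, so the decomposition is valid with width 4 − 1 = 3.

Yes; width 3.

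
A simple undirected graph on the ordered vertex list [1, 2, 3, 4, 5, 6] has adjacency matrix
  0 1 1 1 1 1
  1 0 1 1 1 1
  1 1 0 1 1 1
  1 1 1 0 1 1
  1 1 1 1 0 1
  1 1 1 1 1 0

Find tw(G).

5

A width-5 tree decomposition is:
Bags: B1 = {1, 2, 3, 4, 5, 6}
Tree: (single bag)
With just one bag of size 6, the width is 6 − 1 = 5, so tw(G) ≤ 5. Conversely, {1, 2, 3, 4, 5, 6} is a clique of size 6, and the vertices of any clique must share a bag in every tree decomposition; so some bag has ≥ 6 vertices and tw(G) ≥ 5. Combining the bounds, tw(G) = 5.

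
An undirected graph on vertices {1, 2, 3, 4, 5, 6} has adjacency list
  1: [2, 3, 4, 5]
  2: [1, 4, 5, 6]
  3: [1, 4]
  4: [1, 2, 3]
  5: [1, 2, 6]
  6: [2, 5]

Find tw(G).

A width-2 tree decomposition is:
Bags: B1 = {2, 5, 6}  B2 = {1, 2, 5}  B3 = {1, 2, 4}  B4 = {1, 3, 4}
Tree: B1–B2, B2–B3, B3–B4
Each bag holds 3 vertices, so the decomposition has width 2, which upper-bounds the treewidth. Conversely, {1, 2, 4} is a clique of size 3, and the vertices of any clique must share a bag in every tree decomposition; so some bag has ≥ 3 vertices and tw(G) ≥ 2. Therefore the treewidth is 2.

2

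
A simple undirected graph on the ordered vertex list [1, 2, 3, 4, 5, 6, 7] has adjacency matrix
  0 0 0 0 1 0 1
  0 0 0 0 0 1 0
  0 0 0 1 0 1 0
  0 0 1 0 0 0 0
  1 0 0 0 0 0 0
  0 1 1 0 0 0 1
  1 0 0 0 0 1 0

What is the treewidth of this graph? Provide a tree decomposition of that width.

Every bag has size at most 2, so the width is 2 − 1 = 1 and tw(G) ≤ 1. Since G has at least one edge (e.g. 6–7), it is not an edgeless graph, so tw(G) ≥ 1. Hence tw(G) = 1 exactly.

Treewidth 1.
Bags: B1 = {6, 7}  B2 = {2, 6}  B3 = {1, 7}  B4 = {1, 5}  B5 = {3, 6}  B6 = {3, 4}
Tree: B1–B2, B1–B3, B3–B4, B2–B5, B5–B6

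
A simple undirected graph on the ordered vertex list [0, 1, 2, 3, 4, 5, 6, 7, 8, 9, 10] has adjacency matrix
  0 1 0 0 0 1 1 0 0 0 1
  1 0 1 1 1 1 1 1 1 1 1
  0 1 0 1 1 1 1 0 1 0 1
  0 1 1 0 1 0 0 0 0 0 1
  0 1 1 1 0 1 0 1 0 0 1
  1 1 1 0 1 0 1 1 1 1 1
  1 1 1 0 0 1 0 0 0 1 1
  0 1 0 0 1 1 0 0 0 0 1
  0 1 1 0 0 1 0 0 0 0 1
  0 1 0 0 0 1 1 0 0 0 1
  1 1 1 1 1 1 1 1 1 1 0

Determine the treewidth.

A width-4 tree decomposition is:
Bags: B1 = {1, 2, 5, 6, 10}  B2 = {1, 2, 5, 8, 10}  B3 = {1, 2, 4, 5, 10}  B4 = {0, 1, 5, 6, 10}  B5 = {1, 5, 6, 9, 10}  B6 = {1, 4, 5, 7, 10}  B7 = {1, 2, 3, 4, 10}
Tree: B1–B2, B1–B3, B1–B4, B1–B5, B3–B6, B3–B7
Each bag holds 5 vertices, so the decomposition has width 4, which upper-bounds the treewidth. Conversely, {1, 2, 3, 4, 10} is a clique of size 5, and the vertices of any clique must share a bag in every tree decomposition; so some bag has ≥ 5 vertices and tw(G) ≥ 4. Combining the bounds, tw(G) = 4.

4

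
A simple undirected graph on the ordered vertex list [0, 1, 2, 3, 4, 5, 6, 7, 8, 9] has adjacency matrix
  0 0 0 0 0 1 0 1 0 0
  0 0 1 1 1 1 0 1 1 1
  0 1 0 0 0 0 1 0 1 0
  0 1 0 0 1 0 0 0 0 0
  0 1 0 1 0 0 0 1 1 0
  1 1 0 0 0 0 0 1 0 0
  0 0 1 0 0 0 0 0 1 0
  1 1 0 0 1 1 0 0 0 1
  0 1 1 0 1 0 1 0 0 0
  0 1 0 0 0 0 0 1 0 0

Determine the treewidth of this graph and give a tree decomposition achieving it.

Every bag has size at most 3, so the width is 3 − 1 = 2 and tw(G) ≤ 2. For the lower bound, the 3 vertices {0, 5, 7} are pairwise adjacent, and any tree decomposition puts a clique entirely inside one bag — forcing width ≥ 2. Hence tw(G) = 2 exactly.

Treewidth 2.
One optimal decomposition is:
Bags: B1 = {1, 7, 9}  B2 = {1, 5, 7}  B3 = {1, 4, 7}  B4 = {0, 5, 7}  B5 = {1, 3, 4}  B6 = {1, 4, 8}  B7 = {1, 2, 8}  B8 = {2, 6, 8}
Tree: B1–B2, B2–B3, B2–B4, B3–B5, B5–B6, B6–B7, B7–B8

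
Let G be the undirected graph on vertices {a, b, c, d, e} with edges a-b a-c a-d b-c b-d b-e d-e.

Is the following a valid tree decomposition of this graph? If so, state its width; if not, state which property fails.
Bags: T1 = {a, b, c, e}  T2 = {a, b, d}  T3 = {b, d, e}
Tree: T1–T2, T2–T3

A tree decomposition must satisfy three properties: every vertex lies in some bag; for every edge, both endpoints lie together in some bag; and for every vertex, the bags containing it form a connected subtree. Here bags containing vertex e are not connected in the tree, so the decomposition is invalid.

No — bags containing vertex e are not connected in the tree.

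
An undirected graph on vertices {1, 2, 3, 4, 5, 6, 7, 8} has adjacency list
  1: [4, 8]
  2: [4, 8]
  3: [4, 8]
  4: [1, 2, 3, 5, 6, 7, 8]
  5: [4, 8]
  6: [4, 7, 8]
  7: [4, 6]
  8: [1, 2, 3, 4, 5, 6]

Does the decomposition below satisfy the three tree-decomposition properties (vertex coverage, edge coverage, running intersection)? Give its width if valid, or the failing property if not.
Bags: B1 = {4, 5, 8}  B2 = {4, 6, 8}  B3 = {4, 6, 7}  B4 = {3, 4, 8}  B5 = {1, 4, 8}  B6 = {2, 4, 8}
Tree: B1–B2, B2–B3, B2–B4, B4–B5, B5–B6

Checking the three conditions: (i) the bags cover all of {1, 2, 3, 4, 5, 6, 7, 8}; (ii) for each edge, some bag contains both endpoints; (iii) the bags containing any fixed vertex form a subtree. All hold, so the decomposition is valid with width 3 − 1 = 2.

Yes; width 2.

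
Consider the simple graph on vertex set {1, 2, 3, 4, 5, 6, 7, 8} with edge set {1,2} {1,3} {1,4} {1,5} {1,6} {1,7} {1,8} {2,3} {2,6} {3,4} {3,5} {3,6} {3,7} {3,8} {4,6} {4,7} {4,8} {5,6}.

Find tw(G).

A width-3 tree decomposition is:
Bags: B1 = {1, 3, 5, 6}  B2 = {1, 3, 4, 6}  B3 = {1, 2, 3, 6}  B4 = {1, 3, 4, 8}  B5 = {1, 3, 4, 7}
Tree: B1–B2, B2–B3, B2–B4, B4–B5
Every bag has size at most 4, so the width is 4 − 1 = 3 and tw(G) ≤ 3. Conversely, {1, 2, 3, 6} is a clique of size 4, and the vertices of any clique must share a bag in every tree decomposition; so some bag has ≥ 4 vertices and tw(G) ≥ 3. Therefore the treewidth is 3.

3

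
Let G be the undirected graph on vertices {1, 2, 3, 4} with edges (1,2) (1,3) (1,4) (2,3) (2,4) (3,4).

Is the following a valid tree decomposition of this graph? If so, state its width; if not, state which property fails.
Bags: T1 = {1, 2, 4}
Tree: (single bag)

A tree decomposition must satisfy three properties: every vertex lies in some bag; for every edge, both endpoints lie together in some bag; and for every vertex, the bags containing it form a connected subtree. Here vertex 3 appears in no bag, so the decomposition is invalid.

No — vertex 3 appears in no bag.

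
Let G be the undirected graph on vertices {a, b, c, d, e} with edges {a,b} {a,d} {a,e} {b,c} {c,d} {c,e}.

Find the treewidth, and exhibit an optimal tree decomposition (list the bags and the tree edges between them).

Treewidth 2.
Bags: B1 = {a, c, e}  B2 = {a, b, c}  B3 = {a, c, d}
Tree: B1–B2, B2–B3

Every bag has size at most 3, so the width is 3 − 1 = 2 and tw(G) ≤ 2. Since c–e–a–b–c is a cycle in G, G is not acyclic. Forests are exactly the graphs of treewidth ≤ 1, so tw(G) ≥ 2. The upper and lower bounds meet at 2, so that is the treewidth.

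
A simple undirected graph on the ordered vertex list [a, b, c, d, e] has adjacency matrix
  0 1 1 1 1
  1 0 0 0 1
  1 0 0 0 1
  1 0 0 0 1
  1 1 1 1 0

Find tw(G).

A width-2 tree decomposition is:
Bags: B1 = {a, c, e}  B2 = {a, d, e}  B3 = {a, b, e}
Tree: B1–B2, B1–B3
The largest bag has 3 vertices, giving width 2; this decomposition certifies tw(G) ≤ 2. On the other hand G contains the 3-clique {a, d, e}. A clique must lie in a single bag of any decomposition, so no decomposition can have width below 2. Therefore the treewidth is 2.

2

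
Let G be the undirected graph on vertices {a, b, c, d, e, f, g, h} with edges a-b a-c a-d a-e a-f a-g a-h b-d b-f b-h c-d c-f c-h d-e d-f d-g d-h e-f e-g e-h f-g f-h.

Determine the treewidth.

A width-4 tree decomposition is:
Bags: B1 = {a, c, d, f, h}  B2 = {a, d, e, f, h}  B3 = {a, d, e, f, g}  B4 = {a, b, d, f, h}
Tree: B1–B2, B2–B3, B2–B4
Every bag has size at most 5, so the width is 5 − 1 = 4 and tw(G) ≤ 4. For the lower bound, the 5 vertices {a, d, e, f, g} are pairwise adjacent, and any tree decomposition puts a clique entirely inside one bag — forcing width ≥ 4. Combining the bounds, tw(G) = 4.

4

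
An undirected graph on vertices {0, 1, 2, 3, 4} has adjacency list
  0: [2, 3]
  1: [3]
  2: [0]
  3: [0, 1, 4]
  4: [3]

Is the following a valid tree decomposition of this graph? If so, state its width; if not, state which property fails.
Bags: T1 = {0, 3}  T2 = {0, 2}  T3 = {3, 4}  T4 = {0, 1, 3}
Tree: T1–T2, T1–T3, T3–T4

A tree decomposition must satisfy three properties: every vertex lies in some bag; for every edge, both endpoints lie together in some bag; and for every vertex, the bags containing it form a connected subtree. Here bags containing vertex 0 are not connected in the tree, so the decomposition is invalid.

No — bags containing vertex 0 are not connected in the tree.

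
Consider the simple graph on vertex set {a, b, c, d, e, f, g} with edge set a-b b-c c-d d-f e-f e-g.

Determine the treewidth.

1

A width-1 tree decomposition is:
Bags: B1 = {a, b}  B2 = {b, c}  B3 = {c, d}  B4 = {d, f}  B5 = {e, f}  B6 = {e, g}
Tree: B1–B2, B2–B3, B3–B4, B4–B5, B5–B6
Every bag has size at most 2, so the width is 2 − 1 = 1 and tw(G) ≤ 1. Any graph with an edge has treewidth ≥ 1, and G has the edge a–b. Combining the bounds, tw(G) = 1.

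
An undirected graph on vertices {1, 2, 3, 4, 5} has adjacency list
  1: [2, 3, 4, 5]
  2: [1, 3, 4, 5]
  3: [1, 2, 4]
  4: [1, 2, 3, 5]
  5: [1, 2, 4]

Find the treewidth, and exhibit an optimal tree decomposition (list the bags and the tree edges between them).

The largest bag has 4 vertices, giving width 3; this decomposition certifies tw(G) ≤ 3. Conversely, {1, 2, 3, 4} is a clique of size 4, and the vertices of any clique must share a bag in every tree decomposition; so some bag has ≥ 4 vertices and tw(G) ≥ 3. Combining the bounds, tw(G) = 3.

Treewidth 3.
One optimal decomposition is:
Bags: B1 = {1, 2, 4, 5}  B2 = {1, 2, 3, 4}
Tree: B1–B2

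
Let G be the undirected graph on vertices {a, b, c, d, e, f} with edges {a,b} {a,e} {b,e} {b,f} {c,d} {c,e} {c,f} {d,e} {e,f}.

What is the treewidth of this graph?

2

A width-2 tree decomposition is:
Bags: B1 = {c, e, f}  B2 = {b, e, f}  B3 = {c, d, e}  B4 = {a, b, e}
Tree: B1–B2, B1–B3, B2–B4
Each bag holds 3 vertices, so the decomposition has width 2, which upper-bounds the treewidth. Conversely, {c, d, e} is a clique of size 3, and the vertices of any clique must share a bag in every tree decomposition; so some bag has ≥ 3 vertices and tw(G) ≥ 2. Combining the bounds, tw(G) = 2.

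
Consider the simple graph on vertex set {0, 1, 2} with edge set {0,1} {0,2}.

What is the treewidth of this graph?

1

A width-1 tree decomposition is:
Bags: B1 = {0, 2}  B2 = {0, 1}
Tree: B1–B2
Every bag has size at most 2, so the width is 2 − 1 = 1 and tw(G) ≤ 1. Any graph with an edge has treewidth ≥ 1, and G has the edge 2–0. Therefore the treewidth is 1.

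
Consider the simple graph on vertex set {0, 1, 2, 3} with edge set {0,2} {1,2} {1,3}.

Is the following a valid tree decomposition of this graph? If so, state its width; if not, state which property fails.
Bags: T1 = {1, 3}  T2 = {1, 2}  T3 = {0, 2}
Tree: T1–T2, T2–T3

Every vertex of G appears in some bag (union = {0, 1, 2, 3}); every edge is covered by a bag; and for each vertex v the set of bags containing v is connected in the bag tree. The decomposition is therefore valid. The largest bag has 2 vertices, so the width is 1.

Yes; width 1.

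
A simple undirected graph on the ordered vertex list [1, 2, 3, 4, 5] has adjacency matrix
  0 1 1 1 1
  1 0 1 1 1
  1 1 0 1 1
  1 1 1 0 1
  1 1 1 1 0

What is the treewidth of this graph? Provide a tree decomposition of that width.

A single bag containing all 5 vertices is trivially a valid decomposition of width 4. For the lower bound, the 5 vertices {1, 2, 3, 4, 5} are pairwise adjacent, and any tree decomposition puts a clique entirely inside one bag — forcing width ≥ 4. Therefore the treewidth is 4.

Treewidth 4.
Bags: B1 = {1, 2, 3, 4, 5}
Tree: (single bag)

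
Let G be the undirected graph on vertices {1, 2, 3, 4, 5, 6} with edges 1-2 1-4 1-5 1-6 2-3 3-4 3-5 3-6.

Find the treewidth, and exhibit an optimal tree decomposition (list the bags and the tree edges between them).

Treewidth 2.
One such decomposition:
Bags: B1 = {1, 3, 4}  B2 = {1, 3, 6}  B3 = {1, 2, 3}  B4 = {1, 3, 5}
Tree: B1–B2, B2–B3, B3–B4

Each bag holds 3 vertices, so the decomposition has width 2, which upper-bounds the treewidth. For the lower bound, G contains the cycle 1–4–3–6–1, so G is not a forest; only forests have treewidth ≤ 1, hence tw(G) ≥ 2. Hence tw(G) = 2 exactly.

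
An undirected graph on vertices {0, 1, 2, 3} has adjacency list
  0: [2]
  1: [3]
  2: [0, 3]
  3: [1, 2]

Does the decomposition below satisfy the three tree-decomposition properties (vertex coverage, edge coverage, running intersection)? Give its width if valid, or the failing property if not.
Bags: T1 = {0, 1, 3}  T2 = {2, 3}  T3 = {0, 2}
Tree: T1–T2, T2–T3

No — bags containing vertex 0 are not connected in the tree.

A tree decomposition must satisfy three properties: every vertex lies in some bag; for every edge, both endpoints lie together in some bag; and for every vertex, the bags containing it form a connected subtree. Here bags containing vertex 0 are not connected in the tree, so the decomposition is invalid.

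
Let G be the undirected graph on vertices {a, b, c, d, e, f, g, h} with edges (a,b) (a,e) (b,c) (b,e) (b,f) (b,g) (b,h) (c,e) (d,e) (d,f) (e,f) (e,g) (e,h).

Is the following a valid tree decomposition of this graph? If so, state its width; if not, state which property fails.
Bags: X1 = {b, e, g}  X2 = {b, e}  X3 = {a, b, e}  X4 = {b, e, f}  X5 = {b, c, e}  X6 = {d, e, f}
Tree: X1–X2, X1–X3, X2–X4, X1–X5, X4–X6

A tree decomposition must satisfy three properties: every vertex lies in some bag; for every edge, both endpoints lie together in some bag; and for every vertex, the bags containing it form a connected subtree. Here vertex h appears in no bag, so the decomposition is invalid.

No — vertex h appears in no bag.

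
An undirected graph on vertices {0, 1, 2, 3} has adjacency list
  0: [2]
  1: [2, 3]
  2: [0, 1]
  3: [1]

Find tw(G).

1

A width-1 tree decomposition is:
Bags: B1 = {1, 3}  B2 = {1, 2}  B3 = {0, 2}
Tree: B1–B2, B2–B3
Each bag holds 2 vertices, so the decomposition has width 1, which upper-bounds the treewidth. G has an edge, so its treewidth is at least 1. The upper and lower bounds meet at 1, so that is the treewidth.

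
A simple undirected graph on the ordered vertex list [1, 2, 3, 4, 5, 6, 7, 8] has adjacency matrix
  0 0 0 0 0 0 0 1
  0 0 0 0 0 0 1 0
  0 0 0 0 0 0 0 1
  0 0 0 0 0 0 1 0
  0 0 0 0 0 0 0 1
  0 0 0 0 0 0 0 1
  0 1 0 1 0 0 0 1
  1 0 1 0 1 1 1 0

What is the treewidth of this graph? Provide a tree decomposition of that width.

The largest bag has 2 vertices, giving width 1; this decomposition certifies tw(G) ≤ 1. Any graph with an edge has treewidth ≥ 1, and G has the edge 8–3. Hence tw(G) = 1 exactly.

Treewidth 1.
One such decomposition:
Bags: B1 = {3, 8}  B2 = {1, 8}  B3 = {6, 8}  B4 = {7, 8}  B5 = {5, 8}  B6 = {2, 7}  B7 = {4, 7}
Tree: B1–B2, B2–B3, B3–B4, B2–B5, B4–B6, B6–B7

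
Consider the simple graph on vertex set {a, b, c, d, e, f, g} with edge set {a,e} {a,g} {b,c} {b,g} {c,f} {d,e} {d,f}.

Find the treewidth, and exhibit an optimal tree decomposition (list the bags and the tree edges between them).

Treewidth 2.
One optimal decomposition is:
Bags: B1 = {b, c, f}  B2 = {b, d, f}  B3 = {b, d, e}  B4 = {a, b, e}  B5 = {a, b, g}
Tree: B1–B2, B2–B3, B3–B4, B4–B5

The largest bag has 3 vertices, giving width 2; this decomposition certifies tw(G) ≤ 2. The edges b–c–f–d–e–a–g–b form a cycle, so G is not a tree and its treewidth is at least 2. Therefore the treewidth is 2.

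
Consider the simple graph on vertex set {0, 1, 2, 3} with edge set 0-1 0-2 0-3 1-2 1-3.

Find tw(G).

A width-2 tree decomposition is:
Bags: B1 = {0, 1, 3}  B2 = {0, 1, 2}
Tree: B1–B2
The largest bag has 3 vertices, giving width 2; this decomposition certifies tw(G) ≤ 2. On the other hand G contains the 3-clique {0, 1, 2}. A clique must lie in a single bag of any decomposition, so no decomposition can have width below 2. Combining the bounds, tw(G) = 2.

2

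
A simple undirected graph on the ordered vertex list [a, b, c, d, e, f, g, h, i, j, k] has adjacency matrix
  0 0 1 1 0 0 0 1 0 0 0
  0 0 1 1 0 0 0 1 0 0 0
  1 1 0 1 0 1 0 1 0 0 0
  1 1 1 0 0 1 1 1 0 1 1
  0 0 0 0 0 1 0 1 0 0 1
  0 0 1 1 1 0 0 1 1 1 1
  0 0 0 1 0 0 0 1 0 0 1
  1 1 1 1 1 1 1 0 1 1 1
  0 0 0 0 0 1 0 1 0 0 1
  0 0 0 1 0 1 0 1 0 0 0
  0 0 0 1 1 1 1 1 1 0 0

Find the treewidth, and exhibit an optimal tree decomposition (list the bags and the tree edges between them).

The largest bag has 4 vertices, giving width 3; this decomposition certifies tw(G) ≤ 3. Conversely, {d, g, h, k} is a clique of size 4, and the vertices of any clique must share a bag in every tree decomposition; so some bag has ≥ 4 vertices and tw(G) ≥ 3. Hence tw(G) = 3 exactly.

Treewidth 3.
One such decomposition:
Bags: B1 = {d, f, h, k}  B2 = {c, d, f, h}  B3 = {f, h, i, k}  B4 = {d, f, h, j}  B5 = {e, f, h, k}  B6 = {d, g, h, k}  B7 = {b, c, d, h}  B8 = {a, c, d, h}
Tree: B1–B2, B1–B3, B1–B4, B1–B5, B1–B6, B2–B7, B2–B8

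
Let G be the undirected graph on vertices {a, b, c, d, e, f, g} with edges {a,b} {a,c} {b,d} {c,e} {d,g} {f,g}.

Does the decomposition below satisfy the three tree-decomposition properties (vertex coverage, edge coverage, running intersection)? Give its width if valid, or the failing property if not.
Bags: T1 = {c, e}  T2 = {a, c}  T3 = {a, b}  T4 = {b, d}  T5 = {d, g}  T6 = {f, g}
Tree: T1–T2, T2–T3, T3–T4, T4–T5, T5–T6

Every vertex of G appears in some bag (union = {a, b, c, d, e, f, g}); every edge is covered by a bag; and for each vertex v the set of bags containing v is connected in the bag tree. The decomposition is therefore valid. The largest bag has 2 vertices, so the width is 1.

Yes; width 1.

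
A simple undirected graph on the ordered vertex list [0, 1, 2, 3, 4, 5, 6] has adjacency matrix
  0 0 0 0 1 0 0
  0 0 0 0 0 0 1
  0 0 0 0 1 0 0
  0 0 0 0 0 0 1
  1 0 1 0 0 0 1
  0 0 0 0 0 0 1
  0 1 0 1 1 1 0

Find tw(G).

A width-1 tree decomposition is:
Bags: B1 = {4, 6}  B2 = {5, 6}  B3 = {1, 6}  B4 = {2, 4}  B5 = {0, 4}  B6 = {3, 6}
Tree: B1–B2, B2–B3, B1–B4, B4–B5, B1–B6
The largest bag has 2 vertices, giving width 1; this decomposition certifies tw(G) ≤ 1. G has an edge, so its treewidth is at least 1. Combining the bounds, tw(G) = 1.

1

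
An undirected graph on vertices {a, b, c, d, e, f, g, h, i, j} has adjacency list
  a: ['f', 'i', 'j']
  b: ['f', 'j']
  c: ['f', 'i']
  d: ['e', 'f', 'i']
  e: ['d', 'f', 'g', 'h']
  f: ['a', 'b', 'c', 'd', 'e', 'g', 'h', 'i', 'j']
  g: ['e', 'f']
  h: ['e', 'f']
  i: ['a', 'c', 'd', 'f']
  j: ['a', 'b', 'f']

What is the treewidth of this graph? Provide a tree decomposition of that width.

Treewidth 2.
One optimal decomposition is:
Bags: B1 = {a, f, i}  B2 = {d, f, i}  B3 = {a, f, j}  B4 = {d, e, f}  B5 = {e, f, h}  B6 = {e, f, g}  B7 = {c, f, i}  B8 = {b, f, j}
Tree: B1–B2, B1–B3, B2–B4, B4–B5, B5–B6, B2–B7, B3–B8

Every bag has size at most 3, so the width is 3 − 1 = 2 and tw(G) ≤ 2. Conversely, {e, f, g} is a clique of size 3, and the vertices of any clique must share a bag in every tree decomposition; so some bag has ≥ 3 vertices and tw(G) ≥ 2. Therefore the treewidth is 2.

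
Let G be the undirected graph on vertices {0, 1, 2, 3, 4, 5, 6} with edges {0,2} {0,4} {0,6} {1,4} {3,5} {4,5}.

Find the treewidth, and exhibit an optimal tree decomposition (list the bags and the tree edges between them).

Every bag has size at most 2, so the width is 2 − 1 = 1 and tw(G) ≤ 1. Since G has at least one edge (e.g. 5–4), it is not an edgeless graph, so tw(G) ≥ 1. Therefore the treewidth is 1.

Treewidth 1.
Bags: B1 = {4, 5}  B2 = {0, 4}  B3 = {0, 2}  B4 = {3, 5}  B5 = {1, 4}  B6 = {0, 6}
Tree: B1–B2, B2–B3, B1–B4, B1–B5, B2–B6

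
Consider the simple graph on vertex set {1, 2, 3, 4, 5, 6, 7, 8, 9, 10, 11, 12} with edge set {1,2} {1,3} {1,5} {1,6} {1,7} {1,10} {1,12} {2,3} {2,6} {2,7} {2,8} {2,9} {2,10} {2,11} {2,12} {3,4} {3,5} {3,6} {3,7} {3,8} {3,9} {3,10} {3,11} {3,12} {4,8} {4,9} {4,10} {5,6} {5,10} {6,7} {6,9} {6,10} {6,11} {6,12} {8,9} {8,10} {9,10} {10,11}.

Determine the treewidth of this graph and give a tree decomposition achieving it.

Each bag holds 5 vertices, so the decomposition has width 4, which upper-bounds the treewidth. Conversely, {2, 3, 8, 9, 10} is a clique of size 5, and the vertices of any clique must share a bag in every tree decomposition; so some bag has ≥ 5 vertices and tw(G) ≥ 4. Combining the bounds, tw(G) = 4.

Treewidth 4.
Bags: B1 = {1, 2, 3, 6, 10}  B2 = {1, 2, 3, 6, 7}  B3 = {2, 3, 6, 9, 10}  B4 = {2, 3, 8, 9, 10}  B5 = {1, 3, 5, 6, 10}  B6 = {3, 4, 8, 9, 10}  B7 = {2, 3, 6, 10, 11}  B8 = {1, 2, 3, 6, 12}
Tree: B1–B2, B1–B3, B3–B4, B1–B5, B4–B6, B1–B7, B1–B8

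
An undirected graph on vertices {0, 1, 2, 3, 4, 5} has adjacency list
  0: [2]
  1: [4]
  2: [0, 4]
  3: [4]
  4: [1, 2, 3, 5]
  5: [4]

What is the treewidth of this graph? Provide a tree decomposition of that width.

Treewidth 1.
One such decomposition:
Bags: B1 = {2, 4}  B2 = {4, 5}  B3 = {3, 4}  B4 = {1, 4}  B5 = {0, 2}
Tree: B1–B2, B2–B3, B1–B4, B1–B5

The largest bag has 2 vertices, giving width 1; this decomposition certifies tw(G) ≤ 1. Since G has at least one edge (e.g. 4–2), it is not an edgeless graph, so tw(G) ≥ 1. Hence tw(G) = 1 exactly.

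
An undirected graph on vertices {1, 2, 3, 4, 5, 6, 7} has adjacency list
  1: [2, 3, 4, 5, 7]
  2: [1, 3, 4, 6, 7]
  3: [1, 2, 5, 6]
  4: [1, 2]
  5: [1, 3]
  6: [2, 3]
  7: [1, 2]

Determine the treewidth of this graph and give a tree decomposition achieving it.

Treewidth 2.
Bags: B1 = {1, 2, 3}  B2 = {1, 2, 4}  B3 = {1, 2, 7}  B4 = {1, 3, 5}  B5 = {2, 3, 6}
Tree: B1–B2, B2–B3, B1–B4, B1–B5

Each bag holds 3 vertices, so the decomposition has width 2, which upper-bounds the treewidth. On the other hand G contains the 3-clique {1, 2, 3}. A clique must lie in a single bag of any decomposition, so no decomposition can have width below 2. Hence tw(G) = 2 exactly.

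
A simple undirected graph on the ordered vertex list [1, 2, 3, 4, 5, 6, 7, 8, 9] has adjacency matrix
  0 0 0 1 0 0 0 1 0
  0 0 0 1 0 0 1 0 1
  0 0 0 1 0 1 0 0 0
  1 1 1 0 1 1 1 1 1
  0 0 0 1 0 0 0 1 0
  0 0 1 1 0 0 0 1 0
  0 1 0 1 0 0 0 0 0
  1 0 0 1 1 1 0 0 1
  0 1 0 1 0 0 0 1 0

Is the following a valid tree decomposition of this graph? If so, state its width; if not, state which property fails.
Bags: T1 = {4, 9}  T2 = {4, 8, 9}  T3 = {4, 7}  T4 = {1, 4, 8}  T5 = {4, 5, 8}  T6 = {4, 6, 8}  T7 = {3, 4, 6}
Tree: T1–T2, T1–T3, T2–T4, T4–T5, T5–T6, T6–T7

No — vertex 2 appears in no bag.

A tree decomposition must satisfy three properties: every vertex lies in some bag; for every edge, both endpoints lie together in some bag; and for every vertex, the bags containing it form a connected subtree. Here vertex 2 appears in no bag, so the decomposition is invalid.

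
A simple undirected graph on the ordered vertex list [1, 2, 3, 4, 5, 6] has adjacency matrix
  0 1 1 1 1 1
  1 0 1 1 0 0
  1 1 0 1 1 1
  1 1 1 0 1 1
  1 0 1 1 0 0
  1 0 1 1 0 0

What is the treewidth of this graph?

3

A width-3 tree decomposition is:
Bags: B1 = {1, 3, 4, 6}  B2 = {1, 2, 3, 4}  B3 = {1, 3, 4, 5}
Tree: B1–B2, B2–B3
Every bag has size at most 4, so the width is 4 − 1 = 3 and tw(G) ≤ 3. On the other hand G contains the 4-clique {1, 2, 3, 4}. A clique must lie in a single bag of any decomposition, so no decomposition can have width below 3. Combining the bounds, tw(G) = 3.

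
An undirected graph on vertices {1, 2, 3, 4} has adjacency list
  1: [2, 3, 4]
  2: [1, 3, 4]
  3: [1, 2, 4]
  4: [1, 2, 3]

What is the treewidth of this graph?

A width-3 tree decomposition is:
Bags: B1 = {1, 2, 3, 4}
Tree: (single bag)
A single bag containing all 4 vertices is trivially a valid decomposition of width 3. For the lower bound, the 4 vertices {1, 2, 3, 4} are pairwise adjacent, and any tree decomposition puts a clique entirely inside one bag — forcing width ≥ 3. Hence tw(G) = 3 exactly.

3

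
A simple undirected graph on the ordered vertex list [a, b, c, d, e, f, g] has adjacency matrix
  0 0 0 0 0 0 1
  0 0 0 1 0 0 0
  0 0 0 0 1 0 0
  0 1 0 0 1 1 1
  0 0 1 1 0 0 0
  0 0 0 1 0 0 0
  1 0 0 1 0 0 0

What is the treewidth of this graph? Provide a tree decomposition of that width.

Each bag holds 2 vertices, so the decomposition has width 1, which upper-bounds the treewidth. Since G has at least one edge (e.g. g–d), it is not an edgeless graph, so tw(G) ≥ 1. Hence tw(G) = 1 exactly.

Treewidth 1.
One such decomposition:
Bags: B1 = {d, g}  B2 = {d, f}  B3 = {a, g}  B4 = {b, d}  B5 = {d, e}  B6 = {c, e}
Tree: B1–B2, B1–B3, B2–B4, B4–B5, B5–B6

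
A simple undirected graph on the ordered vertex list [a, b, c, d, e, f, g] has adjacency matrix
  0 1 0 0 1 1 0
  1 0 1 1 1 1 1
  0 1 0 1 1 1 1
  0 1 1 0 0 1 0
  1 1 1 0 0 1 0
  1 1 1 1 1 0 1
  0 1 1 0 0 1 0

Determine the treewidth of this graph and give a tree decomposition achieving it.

Treewidth 3.
One optimal decomposition is:
Bags: B1 = {b, c, e, f}  B2 = {a, b, e, f}  B3 = {b, c, f, g}  B4 = {b, c, d, f}
Tree: B1–B2, B1–B3, B3–B4

The largest bag has 4 vertices, giving width 3; this decomposition certifies tw(G) ≤ 3. On the other hand G contains the 4-clique {b, c, d, f}. A clique must lie in a single bag of any decomposition, so no decomposition can have width below 3. Combining the bounds, tw(G) = 3.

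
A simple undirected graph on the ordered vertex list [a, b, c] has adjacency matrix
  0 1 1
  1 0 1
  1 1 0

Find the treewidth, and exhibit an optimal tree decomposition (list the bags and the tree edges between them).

With just one bag of size 3, the width is 3 − 1 = 2, so tw(G) ≤ 2. Conversely, {a, b, c} is a clique of size 3, and the vertices of any clique must share a bag in every tree decomposition; so some bag has ≥ 3 vertices and tw(G) ≥ 2. The upper and lower bounds meet at 2, so that is the treewidth.

Treewidth 2.
One such decomposition:
Bags: B1 = {a, b, c}
Tree: (single bag)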